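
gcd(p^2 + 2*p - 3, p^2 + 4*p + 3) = p + 3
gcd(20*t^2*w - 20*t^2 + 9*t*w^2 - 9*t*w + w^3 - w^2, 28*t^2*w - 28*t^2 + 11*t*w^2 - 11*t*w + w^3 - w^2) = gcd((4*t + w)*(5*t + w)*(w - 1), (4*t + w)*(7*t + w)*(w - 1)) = 4*t*w - 4*t + w^2 - w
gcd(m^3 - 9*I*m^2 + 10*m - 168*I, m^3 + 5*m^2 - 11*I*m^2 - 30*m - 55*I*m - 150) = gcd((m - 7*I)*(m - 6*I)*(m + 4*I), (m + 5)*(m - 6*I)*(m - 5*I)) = m - 6*I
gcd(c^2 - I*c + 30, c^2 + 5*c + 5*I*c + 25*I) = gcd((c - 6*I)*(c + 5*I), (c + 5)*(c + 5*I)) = c + 5*I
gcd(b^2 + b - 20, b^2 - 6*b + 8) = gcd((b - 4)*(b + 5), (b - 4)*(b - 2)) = b - 4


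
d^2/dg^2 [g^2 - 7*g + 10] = 2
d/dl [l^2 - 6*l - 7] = 2*l - 6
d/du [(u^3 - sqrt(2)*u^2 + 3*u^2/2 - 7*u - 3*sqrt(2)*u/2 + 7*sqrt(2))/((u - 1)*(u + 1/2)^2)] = 2*(-6*u^3 + 4*sqrt(2)*u^3 + 10*sqrt(2)*u^2 + 53*u^2 - 86*sqrt(2)*u - 34*u + 14 + 45*sqrt(2))/(8*u^5 - 4*u^4 - 10*u^3 + u^2 + 4*u + 1)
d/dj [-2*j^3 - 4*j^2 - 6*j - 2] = -6*j^2 - 8*j - 6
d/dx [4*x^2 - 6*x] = 8*x - 6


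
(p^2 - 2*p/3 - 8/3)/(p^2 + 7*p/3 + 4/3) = (p - 2)/(p + 1)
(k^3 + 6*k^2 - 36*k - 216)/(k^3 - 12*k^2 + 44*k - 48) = (k^2 + 12*k + 36)/(k^2 - 6*k + 8)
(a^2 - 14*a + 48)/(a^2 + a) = (a^2 - 14*a + 48)/(a*(a + 1))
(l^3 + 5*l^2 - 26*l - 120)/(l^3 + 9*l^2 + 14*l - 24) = (l - 5)/(l - 1)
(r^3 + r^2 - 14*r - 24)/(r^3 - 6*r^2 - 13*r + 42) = (r^2 - 2*r - 8)/(r^2 - 9*r + 14)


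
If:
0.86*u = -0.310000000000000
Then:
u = -0.36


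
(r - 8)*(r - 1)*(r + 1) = r^3 - 8*r^2 - r + 8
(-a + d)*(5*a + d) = -5*a^2 + 4*a*d + d^2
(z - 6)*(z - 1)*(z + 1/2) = z^3 - 13*z^2/2 + 5*z/2 + 3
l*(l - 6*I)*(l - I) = l^3 - 7*I*l^2 - 6*l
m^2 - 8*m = m*(m - 8)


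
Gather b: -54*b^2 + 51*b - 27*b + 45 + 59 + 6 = -54*b^2 + 24*b + 110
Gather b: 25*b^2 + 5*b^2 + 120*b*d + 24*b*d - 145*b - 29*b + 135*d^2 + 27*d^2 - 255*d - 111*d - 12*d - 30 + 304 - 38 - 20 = 30*b^2 + b*(144*d - 174) + 162*d^2 - 378*d + 216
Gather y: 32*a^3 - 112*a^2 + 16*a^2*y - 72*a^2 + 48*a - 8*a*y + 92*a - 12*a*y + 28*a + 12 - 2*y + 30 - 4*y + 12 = 32*a^3 - 184*a^2 + 168*a + y*(16*a^2 - 20*a - 6) + 54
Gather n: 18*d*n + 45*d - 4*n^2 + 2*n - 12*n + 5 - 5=45*d - 4*n^2 + n*(18*d - 10)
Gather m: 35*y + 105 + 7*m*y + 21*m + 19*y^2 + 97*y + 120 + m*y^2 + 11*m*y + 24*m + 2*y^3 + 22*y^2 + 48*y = m*(y^2 + 18*y + 45) + 2*y^3 + 41*y^2 + 180*y + 225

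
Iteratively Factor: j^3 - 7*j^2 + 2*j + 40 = (j + 2)*(j^2 - 9*j + 20) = (j - 4)*(j + 2)*(j - 5)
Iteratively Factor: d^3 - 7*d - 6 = (d + 2)*(d^2 - 2*d - 3) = (d - 3)*(d + 2)*(d + 1)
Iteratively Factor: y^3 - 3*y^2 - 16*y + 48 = (y - 4)*(y^2 + y - 12) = (y - 4)*(y - 3)*(y + 4)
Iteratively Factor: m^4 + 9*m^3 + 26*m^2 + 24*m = (m + 2)*(m^3 + 7*m^2 + 12*m) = (m + 2)*(m + 3)*(m^2 + 4*m) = (m + 2)*(m + 3)*(m + 4)*(m)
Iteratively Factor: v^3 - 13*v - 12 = (v - 4)*(v^2 + 4*v + 3) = (v - 4)*(v + 3)*(v + 1)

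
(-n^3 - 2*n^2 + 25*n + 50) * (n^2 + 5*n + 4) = -n^5 - 7*n^4 + 11*n^3 + 167*n^2 + 350*n + 200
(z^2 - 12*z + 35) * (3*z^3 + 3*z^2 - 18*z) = 3*z^5 - 33*z^4 + 51*z^3 + 321*z^2 - 630*z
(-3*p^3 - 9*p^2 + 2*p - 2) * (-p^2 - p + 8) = 3*p^5 + 12*p^4 - 17*p^3 - 72*p^2 + 18*p - 16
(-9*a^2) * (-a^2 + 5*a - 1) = 9*a^4 - 45*a^3 + 9*a^2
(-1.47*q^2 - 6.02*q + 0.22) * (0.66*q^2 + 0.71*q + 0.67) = -0.9702*q^4 - 5.0169*q^3 - 5.1139*q^2 - 3.8772*q + 0.1474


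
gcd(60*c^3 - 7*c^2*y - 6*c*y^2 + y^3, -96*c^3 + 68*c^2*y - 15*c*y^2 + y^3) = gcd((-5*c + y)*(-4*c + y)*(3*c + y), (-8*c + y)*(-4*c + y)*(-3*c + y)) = -4*c + y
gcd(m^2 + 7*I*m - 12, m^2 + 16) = m + 4*I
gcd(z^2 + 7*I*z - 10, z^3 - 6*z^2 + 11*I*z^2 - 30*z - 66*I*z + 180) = z + 5*I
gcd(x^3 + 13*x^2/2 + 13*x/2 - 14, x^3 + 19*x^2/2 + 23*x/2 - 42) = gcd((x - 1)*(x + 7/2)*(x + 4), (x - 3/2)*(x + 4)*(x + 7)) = x + 4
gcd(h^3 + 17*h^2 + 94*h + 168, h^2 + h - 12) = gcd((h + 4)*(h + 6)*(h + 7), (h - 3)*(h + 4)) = h + 4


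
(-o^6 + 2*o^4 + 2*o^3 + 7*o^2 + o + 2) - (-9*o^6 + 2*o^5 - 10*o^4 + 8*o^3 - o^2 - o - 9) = 8*o^6 - 2*o^5 + 12*o^4 - 6*o^3 + 8*o^2 + 2*o + 11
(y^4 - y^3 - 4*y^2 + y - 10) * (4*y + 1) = 4*y^5 - 3*y^4 - 17*y^3 - 39*y - 10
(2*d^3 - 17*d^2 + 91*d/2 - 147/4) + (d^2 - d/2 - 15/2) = 2*d^3 - 16*d^2 + 45*d - 177/4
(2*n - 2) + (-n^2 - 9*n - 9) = -n^2 - 7*n - 11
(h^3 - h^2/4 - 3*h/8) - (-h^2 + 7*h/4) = h^3 + 3*h^2/4 - 17*h/8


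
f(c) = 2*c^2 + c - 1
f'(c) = 4*c + 1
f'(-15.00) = -59.00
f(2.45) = 13.46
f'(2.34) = 10.36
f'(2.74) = 11.96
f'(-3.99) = -14.96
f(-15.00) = 434.00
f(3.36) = 24.94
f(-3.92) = 25.81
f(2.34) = 12.29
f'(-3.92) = -14.68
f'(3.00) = 13.00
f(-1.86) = 4.06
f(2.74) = 16.76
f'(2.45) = 10.80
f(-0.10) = -1.08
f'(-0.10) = 0.60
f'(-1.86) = -6.44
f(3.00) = 20.00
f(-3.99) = 26.85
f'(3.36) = 14.44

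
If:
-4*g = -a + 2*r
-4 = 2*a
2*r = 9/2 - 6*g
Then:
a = -2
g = 13/4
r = -15/2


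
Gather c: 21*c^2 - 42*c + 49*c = 21*c^2 + 7*c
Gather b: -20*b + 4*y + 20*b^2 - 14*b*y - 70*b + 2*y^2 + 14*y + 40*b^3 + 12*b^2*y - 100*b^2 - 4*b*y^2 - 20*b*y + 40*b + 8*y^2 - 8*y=40*b^3 + b^2*(12*y - 80) + b*(-4*y^2 - 34*y - 50) + 10*y^2 + 10*y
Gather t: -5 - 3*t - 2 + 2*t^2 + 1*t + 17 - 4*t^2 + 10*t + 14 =-2*t^2 + 8*t + 24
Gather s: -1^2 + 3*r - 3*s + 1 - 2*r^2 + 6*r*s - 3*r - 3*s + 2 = -2*r^2 + s*(6*r - 6) + 2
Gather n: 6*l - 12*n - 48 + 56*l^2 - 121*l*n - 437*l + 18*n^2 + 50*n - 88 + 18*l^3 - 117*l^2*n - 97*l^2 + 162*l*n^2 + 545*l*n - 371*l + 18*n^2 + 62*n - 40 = 18*l^3 - 41*l^2 - 802*l + n^2*(162*l + 36) + n*(-117*l^2 + 424*l + 100) - 176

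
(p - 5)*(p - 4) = p^2 - 9*p + 20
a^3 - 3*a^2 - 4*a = a*(a - 4)*(a + 1)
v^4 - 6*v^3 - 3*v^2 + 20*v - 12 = (v - 6)*(v - 1)^2*(v + 2)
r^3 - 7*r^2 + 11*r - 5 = (r - 5)*(r - 1)^2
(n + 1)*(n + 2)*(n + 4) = n^3 + 7*n^2 + 14*n + 8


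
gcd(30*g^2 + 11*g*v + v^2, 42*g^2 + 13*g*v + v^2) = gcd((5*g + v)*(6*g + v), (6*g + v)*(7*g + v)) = 6*g + v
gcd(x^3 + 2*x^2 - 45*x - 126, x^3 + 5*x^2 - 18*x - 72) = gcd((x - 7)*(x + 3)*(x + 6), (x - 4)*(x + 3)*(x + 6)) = x^2 + 9*x + 18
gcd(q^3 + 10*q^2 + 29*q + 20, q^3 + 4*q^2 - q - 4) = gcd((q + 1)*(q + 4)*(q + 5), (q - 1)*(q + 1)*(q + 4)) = q^2 + 5*q + 4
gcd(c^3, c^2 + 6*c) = c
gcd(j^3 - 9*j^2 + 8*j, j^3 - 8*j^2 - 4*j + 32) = j - 8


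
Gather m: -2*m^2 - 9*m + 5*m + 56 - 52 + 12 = -2*m^2 - 4*m + 16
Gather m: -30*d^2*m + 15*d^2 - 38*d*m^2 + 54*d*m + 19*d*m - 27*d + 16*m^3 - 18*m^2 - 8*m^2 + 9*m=15*d^2 - 27*d + 16*m^3 + m^2*(-38*d - 26) + m*(-30*d^2 + 73*d + 9)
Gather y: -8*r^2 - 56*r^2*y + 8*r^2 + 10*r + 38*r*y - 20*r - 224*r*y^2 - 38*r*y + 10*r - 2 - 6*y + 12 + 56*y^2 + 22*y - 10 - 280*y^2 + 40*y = y^2*(-224*r - 224) + y*(56 - 56*r^2)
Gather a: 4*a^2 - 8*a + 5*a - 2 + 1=4*a^2 - 3*a - 1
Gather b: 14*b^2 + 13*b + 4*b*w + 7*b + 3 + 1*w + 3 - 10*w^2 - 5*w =14*b^2 + b*(4*w + 20) - 10*w^2 - 4*w + 6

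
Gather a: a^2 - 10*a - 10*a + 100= a^2 - 20*a + 100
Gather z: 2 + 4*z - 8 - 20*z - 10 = -16*z - 16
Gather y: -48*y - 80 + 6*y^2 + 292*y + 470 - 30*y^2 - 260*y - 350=-24*y^2 - 16*y + 40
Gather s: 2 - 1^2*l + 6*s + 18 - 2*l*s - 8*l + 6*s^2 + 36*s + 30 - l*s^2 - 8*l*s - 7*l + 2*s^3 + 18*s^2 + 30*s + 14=-16*l + 2*s^3 + s^2*(24 - l) + s*(72 - 10*l) + 64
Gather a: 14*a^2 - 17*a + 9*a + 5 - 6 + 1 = 14*a^2 - 8*a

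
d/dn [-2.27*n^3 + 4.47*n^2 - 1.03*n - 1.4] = -6.81*n^2 + 8.94*n - 1.03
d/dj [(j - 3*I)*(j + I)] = 2*j - 2*I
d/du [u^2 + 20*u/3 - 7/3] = 2*u + 20/3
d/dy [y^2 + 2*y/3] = 2*y + 2/3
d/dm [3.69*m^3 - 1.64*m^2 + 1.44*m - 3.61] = 11.07*m^2 - 3.28*m + 1.44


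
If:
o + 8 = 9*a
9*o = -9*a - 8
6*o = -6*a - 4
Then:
No Solution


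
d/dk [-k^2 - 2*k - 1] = -2*k - 2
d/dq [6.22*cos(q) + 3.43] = -6.22*sin(q)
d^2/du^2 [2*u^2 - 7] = 4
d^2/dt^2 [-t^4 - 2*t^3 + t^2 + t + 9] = -12*t^2 - 12*t + 2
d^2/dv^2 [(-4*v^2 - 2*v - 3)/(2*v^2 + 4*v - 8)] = (6*v^3 - 57*v^2 - 42*v - 104)/(v^6 + 6*v^5 - 40*v^3 + 96*v - 64)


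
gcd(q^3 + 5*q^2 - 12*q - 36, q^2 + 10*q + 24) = q + 6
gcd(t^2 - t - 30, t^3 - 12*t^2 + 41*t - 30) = t - 6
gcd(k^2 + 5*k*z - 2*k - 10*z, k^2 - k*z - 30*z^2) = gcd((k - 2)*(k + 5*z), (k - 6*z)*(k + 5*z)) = k + 5*z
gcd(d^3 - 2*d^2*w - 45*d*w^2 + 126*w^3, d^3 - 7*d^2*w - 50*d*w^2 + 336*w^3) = -d^2 - d*w + 42*w^2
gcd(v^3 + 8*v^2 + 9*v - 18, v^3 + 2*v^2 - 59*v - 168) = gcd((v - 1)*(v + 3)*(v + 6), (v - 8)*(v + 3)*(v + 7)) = v + 3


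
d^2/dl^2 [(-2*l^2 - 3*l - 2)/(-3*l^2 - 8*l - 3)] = 14*(-3*l^3 + 9*l + 8)/(27*l^6 + 216*l^5 + 657*l^4 + 944*l^3 + 657*l^2 + 216*l + 27)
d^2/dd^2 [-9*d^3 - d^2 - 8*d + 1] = -54*d - 2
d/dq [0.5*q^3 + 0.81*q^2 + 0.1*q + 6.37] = 1.5*q^2 + 1.62*q + 0.1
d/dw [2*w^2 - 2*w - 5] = 4*w - 2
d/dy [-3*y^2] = -6*y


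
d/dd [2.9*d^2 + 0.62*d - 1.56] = 5.8*d + 0.62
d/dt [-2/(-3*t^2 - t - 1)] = 2*(-6*t - 1)/(3*t^2 + t + 1)^2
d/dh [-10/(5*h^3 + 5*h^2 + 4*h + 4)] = 10*(15*h^2 + 10*h + 4)/(5*h^3 + 5*h^2 + 4*h + 4)^2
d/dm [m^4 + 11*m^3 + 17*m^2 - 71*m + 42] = 4*m^3 + 33*m^2 + 34*m - 71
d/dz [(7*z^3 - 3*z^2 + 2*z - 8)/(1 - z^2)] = (-7*z^4 + 23*z^2 - 22*z + 2)/(z^4 - 2*z^2 + 1)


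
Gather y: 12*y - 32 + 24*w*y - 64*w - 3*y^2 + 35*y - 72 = -64*w - 3*y^2 + y*(24*w + 47) - 104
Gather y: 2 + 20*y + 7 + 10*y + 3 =30*y + 12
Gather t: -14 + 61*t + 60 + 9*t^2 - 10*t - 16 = 9*t^2 + 51*t + 30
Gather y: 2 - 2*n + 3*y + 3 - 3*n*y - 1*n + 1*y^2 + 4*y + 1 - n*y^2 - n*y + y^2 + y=-3*n + y^2*(2 - n) + y*(8 - 4*n) + 6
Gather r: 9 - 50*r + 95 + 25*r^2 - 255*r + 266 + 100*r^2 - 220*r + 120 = 125*r^2 - 525*r + 490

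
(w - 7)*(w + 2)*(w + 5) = w^3 - 39*w - 70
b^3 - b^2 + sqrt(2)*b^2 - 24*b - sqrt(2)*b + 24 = (b - 1)*(b - 3*sqrt(2))*(b + 4*sqrt(2))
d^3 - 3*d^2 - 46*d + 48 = (d - 8)*(d - 1)*(d + 6)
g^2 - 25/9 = (g - 5/3)*(g + 5/3)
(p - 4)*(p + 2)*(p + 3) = p^3 + p^2 - 14*p - 24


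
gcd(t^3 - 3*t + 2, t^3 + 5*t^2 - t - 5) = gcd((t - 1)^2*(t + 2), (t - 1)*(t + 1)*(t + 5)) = t - 1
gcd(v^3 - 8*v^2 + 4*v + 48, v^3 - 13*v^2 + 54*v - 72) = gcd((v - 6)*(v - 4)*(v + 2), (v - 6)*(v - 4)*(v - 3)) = v^2 - 10*v + 24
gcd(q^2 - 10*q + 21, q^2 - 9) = q - 3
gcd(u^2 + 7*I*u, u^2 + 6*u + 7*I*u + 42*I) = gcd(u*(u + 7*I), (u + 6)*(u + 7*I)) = u + 7*I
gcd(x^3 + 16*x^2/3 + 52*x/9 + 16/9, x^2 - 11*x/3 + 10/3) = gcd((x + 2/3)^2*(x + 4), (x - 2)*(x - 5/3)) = 1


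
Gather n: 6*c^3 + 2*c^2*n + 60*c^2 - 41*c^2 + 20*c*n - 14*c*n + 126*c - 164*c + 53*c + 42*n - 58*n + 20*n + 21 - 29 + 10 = 6*c^3 + 19*c^2 + 15*c + n*(2*c^2 + 6*c + 4) + 2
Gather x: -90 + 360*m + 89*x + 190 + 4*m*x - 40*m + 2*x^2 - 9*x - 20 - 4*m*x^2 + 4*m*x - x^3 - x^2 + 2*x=320*m - x^3 + x^2*(1 - 4*m) + x*(8*m + 82) + 80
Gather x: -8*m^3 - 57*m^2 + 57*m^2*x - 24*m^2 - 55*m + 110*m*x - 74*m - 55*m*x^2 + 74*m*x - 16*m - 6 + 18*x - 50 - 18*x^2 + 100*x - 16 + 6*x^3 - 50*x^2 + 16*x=-8*m^3 - 81*m^2 - 145*m + 6*x^3 + x^2*(-55*m - 68) + x*(57*m^2 + 184*m + 134) - 72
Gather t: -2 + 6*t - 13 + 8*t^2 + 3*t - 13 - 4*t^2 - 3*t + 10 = 4*t^2 + 6*t - 18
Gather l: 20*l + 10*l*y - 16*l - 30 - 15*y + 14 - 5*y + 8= l*(10*y + 4) - 20*y - 8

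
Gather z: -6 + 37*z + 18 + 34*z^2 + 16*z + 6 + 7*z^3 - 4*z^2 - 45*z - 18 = 7*z^3 + 30*z^2 + 8*z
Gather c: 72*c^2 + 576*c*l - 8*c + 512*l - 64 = 72*c^2 + c*(576*l - 8) + 512*l - 64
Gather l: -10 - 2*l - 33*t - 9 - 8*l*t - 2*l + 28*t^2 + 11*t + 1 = l*(-8*t - 4) + 28*t^2 - 22*t - 18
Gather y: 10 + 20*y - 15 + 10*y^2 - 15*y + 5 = 10*y^2 + 5*y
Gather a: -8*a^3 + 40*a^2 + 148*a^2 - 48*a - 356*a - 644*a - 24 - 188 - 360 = -8*a^3 + 188*a^2 - 1048*a - 572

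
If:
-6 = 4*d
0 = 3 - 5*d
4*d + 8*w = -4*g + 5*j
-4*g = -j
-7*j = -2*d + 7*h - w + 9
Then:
No Solution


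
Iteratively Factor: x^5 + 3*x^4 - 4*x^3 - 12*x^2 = (x - 2)*(x^4 + 5*x^3 + 6*x^2) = x*(x - 2)*(x^3 + 5*x^2 + 6*x) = x*(x - 2)*(x + 2)*(x^2 + 3*x) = x*(x - 2)*(x + 2)*(x + 3)*(x)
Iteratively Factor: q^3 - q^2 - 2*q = (q - 2)*(q^2 + q) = (q - 2)*(q + 1)*(q)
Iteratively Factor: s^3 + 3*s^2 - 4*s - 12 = (s - 2)*(s^2 + 5*s + 6) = (s - 2)*(s + 2)*(s + 3)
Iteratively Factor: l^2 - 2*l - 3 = (l - 3)*(l + 1)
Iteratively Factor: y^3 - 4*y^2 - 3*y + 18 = (y - 3)*(y^2 - y - 6) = (y - 3)^2*(y + 2)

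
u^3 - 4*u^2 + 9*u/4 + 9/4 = (u - 3)*(u - 3/2)*(u + 1/2)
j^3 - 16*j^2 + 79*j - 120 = (j - 8)*(j - 5)*(j - 3)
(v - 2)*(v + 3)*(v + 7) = v^3 + 8*v^2 + v - 42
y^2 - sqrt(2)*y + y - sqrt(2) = (y + 1)*(y - sqrt(2))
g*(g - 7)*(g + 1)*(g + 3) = g^4 - 3*g^3 - 25*g^2 - 21*g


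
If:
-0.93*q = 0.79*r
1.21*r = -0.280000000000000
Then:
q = 0.20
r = -0.23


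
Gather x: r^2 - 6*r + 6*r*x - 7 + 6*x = r^2 - 6*r + x*(6*r + 6) - 7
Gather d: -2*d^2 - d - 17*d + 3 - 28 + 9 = -2*d^2 - 18*d - 16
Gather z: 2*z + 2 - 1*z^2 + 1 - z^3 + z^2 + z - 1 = -z^3 + 3*z + 2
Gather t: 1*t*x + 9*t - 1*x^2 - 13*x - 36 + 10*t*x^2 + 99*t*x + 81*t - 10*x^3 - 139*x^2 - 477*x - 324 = t*(10*x^2 + 100*x + 90) - 10*x^3 - 140*x^2 - 490*x - 360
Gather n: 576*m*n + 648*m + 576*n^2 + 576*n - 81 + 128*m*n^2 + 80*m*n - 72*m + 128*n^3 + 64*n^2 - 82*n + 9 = 576*m + 128*n^3 + n^2*(128*m + 640) + n*(656*m + 494) - 72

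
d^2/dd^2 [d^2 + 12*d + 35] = 2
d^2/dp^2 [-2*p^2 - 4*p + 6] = -4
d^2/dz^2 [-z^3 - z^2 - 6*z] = -6*z - 2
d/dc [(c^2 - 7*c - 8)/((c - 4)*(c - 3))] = 20*(2*c - 7)/(c^4 - 14*c^3 + 73*c^2 - 168*c + 144)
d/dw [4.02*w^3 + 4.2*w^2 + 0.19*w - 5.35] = 12.06*w^2 + 8.4*w + 0.19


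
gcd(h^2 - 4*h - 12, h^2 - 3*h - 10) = h + 2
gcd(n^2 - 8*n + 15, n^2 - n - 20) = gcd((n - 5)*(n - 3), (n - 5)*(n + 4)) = n - 5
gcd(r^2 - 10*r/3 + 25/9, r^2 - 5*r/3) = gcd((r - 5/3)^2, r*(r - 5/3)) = r - 5/3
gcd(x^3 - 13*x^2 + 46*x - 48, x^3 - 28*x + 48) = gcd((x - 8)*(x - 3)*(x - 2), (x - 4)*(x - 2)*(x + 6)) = x - 2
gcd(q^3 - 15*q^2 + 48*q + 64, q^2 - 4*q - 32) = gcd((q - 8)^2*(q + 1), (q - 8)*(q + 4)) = q - 8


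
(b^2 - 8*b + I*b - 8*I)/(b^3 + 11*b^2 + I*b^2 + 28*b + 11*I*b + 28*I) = (b - 8)/(b^2 + 11*b + 28)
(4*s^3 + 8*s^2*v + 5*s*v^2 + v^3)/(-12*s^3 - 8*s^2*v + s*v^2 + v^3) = (-s - v)/(3*s - v)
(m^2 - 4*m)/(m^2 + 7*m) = (m - 4)/(m + 7)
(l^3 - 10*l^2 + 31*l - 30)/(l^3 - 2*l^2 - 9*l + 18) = (l - 5)/(l + 3)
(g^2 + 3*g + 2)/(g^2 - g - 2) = (g + 2)/(g - 2)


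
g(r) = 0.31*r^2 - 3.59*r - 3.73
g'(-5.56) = -7.04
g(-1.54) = 2.53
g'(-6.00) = -7.31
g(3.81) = -12.91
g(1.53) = -8.50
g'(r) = 0.62*r - 3.59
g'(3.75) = -1.26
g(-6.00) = 28.97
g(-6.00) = 28.97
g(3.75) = -12.83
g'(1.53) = -2.64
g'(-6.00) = -7.31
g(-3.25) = 11.21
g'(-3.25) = -5.60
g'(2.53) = -2.02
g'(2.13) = -2.27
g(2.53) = -10.83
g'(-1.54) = -4.54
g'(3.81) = -1.23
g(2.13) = -9.97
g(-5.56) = 25.81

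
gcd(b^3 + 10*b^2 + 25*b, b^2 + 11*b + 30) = b + 5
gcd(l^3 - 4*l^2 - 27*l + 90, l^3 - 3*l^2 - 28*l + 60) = l^2 - l - 30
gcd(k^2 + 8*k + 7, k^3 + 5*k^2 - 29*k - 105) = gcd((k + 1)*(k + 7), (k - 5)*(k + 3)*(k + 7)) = k + 7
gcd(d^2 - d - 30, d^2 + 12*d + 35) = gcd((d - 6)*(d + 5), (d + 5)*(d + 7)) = d + 5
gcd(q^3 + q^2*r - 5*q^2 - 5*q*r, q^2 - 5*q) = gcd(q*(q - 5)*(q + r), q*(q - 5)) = q^2 - 5*q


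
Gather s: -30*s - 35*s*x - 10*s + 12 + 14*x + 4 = s*(-35*x - 40) + 14*x + 16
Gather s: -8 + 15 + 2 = 9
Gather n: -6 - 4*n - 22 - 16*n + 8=-20*n - 20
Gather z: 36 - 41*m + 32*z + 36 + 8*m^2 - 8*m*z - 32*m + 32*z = 8*m^2 - 73*m + z*(64 - 8*m) + 72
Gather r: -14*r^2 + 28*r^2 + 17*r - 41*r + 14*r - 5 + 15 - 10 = 14*r^2 - 10*r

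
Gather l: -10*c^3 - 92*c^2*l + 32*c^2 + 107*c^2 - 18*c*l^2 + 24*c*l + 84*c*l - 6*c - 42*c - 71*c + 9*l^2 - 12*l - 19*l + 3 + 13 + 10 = -10*c^3 + 139*c^2 - 119*c + l^2*(9 - 18*c) + l*(-92*c^2 + 108*c - 31) + 26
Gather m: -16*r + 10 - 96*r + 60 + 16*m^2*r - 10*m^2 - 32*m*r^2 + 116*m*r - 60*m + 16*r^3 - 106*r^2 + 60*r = m^2*(16*r - 10) + m*(-32*r^2 + 116*r - 60) + 16*r^3 - 106*r^2 - 52*r + 70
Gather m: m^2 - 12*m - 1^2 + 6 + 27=m^2 - 12*m + 32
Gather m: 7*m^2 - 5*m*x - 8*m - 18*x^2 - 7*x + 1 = 7*m^2 + m*(-5*x - 8) - 18*x^2 - 7*x + 1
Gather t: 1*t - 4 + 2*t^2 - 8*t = 2*t^2 - 7*t - 4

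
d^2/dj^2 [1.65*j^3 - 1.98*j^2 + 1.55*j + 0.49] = 9.9*j - 3.96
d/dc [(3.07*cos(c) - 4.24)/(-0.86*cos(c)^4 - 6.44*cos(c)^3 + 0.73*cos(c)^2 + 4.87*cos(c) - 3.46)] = (-7.9206*cos(c)^4 - 24.956*cos(c)^3 + 84.1579*cos(c)^2 - 6.1904*cos(c) - 10.0266)*sin(c)/(0.7396*cos(c)^8 + 11.0768*cos(c)^7 + 40.218*cos(c)^6 - 17.7788*cos(c)^5 - 56.2415*cos(c)^4 + 51.675*cos(c)^3 + 18.6653*cos(c)^2 - 33.7004*cos(c) + 11.9716)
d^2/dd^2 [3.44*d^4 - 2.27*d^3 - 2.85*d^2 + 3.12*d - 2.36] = 41.28*d^2 - 13.62*d - 5.7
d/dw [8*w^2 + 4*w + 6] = 16*w + 4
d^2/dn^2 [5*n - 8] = 0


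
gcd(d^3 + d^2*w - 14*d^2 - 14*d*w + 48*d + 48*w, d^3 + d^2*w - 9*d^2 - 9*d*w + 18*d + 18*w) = d^2 + d*w - 6*d - 6*w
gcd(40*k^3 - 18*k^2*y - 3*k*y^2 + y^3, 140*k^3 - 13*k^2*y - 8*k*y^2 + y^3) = -20*k^2 - k*y + y^2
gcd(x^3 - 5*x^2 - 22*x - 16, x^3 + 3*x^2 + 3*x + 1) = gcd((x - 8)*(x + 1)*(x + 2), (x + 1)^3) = x + 1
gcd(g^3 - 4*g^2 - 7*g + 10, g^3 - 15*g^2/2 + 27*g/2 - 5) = g - 5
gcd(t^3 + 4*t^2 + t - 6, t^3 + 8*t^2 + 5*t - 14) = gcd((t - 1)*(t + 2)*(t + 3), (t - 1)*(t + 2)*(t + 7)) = t^2 + t - 2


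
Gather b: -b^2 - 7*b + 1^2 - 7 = -b^2 - 7*b - 6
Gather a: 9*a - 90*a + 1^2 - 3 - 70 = -81*a - 72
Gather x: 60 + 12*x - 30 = 12*x + 30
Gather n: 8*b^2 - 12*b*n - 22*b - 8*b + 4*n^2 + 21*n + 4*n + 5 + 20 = 8*b^2 - 30*b + 4*n^2 + n*(25 - 12*b) + 25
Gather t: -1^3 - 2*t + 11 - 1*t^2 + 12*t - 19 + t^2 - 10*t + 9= 0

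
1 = 1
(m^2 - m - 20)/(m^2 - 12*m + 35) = (m + 4)/(m - 7)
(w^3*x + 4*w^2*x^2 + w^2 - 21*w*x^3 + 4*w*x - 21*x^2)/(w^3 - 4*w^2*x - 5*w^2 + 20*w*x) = (w^3*x + 4*w^2*x^2 + w^2 - 21*w*x^3 + 4*w*x - 21*x^2)/(w*(w^2 - 4*w*x - 5*w + 20*x))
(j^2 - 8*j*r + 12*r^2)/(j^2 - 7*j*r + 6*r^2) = (-j + 2*r)/(-j + r)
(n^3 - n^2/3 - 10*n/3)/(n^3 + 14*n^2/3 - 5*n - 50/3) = n/(n + 5)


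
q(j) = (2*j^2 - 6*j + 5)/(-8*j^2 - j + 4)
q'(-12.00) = -0.00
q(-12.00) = -0.32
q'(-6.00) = -0.03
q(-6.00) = -0.41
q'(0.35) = 1.19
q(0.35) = 1.18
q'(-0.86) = -124.05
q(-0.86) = -11.01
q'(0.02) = -1.08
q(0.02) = 1.23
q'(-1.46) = -1.98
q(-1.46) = -1.55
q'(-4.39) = -0.07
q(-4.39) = -0.48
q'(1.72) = -0.00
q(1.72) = -0.03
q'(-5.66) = -0.04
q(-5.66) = -0.42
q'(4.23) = -0.02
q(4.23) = -0.11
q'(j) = (4*j - 6)/(-8*j^2 - j + 4) + (16*j + 1)*(2*j^2 - 6*j + 5)/(-8*j^2 - j + 4)^2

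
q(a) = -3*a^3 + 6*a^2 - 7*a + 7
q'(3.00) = -52.00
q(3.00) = -41.00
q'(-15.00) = -2212.00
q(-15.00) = 11587.00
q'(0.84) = -3.27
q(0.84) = 3.58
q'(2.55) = -34.92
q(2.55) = -21.58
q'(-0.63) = -18.13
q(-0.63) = 14.54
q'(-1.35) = -39.60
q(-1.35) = 34.77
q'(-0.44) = -14.02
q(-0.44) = 11.50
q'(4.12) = -110.33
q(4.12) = -129.80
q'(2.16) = -23.07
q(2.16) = -10.36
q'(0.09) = -5.99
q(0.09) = 6.42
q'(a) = -9*a^2 + 12*a - 7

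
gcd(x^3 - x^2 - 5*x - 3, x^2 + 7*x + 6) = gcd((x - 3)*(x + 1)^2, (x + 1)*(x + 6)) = x + 1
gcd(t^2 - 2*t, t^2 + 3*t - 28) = 1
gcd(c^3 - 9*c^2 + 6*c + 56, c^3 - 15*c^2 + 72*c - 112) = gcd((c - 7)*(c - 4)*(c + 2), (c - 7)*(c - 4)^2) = c^2 - 11*c + 28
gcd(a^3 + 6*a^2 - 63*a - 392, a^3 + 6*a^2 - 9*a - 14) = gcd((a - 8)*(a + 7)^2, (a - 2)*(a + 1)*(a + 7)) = a + 7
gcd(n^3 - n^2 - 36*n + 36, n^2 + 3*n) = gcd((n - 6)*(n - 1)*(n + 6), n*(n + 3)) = 1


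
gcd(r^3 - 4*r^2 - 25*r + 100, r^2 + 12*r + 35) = r + 5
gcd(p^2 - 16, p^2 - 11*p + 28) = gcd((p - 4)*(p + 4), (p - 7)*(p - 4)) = p - 4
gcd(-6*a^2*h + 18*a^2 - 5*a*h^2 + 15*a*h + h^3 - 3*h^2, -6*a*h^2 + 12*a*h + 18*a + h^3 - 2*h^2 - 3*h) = 6*a*h - 18*a - h^2 + 3*h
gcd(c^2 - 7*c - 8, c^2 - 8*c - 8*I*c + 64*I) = c - 8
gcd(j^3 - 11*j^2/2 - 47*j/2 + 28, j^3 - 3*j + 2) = j - 1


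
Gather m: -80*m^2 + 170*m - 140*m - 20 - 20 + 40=-80*m^2 + 30*m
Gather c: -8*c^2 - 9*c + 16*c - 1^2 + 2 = -8*c^2 + 7*c + 1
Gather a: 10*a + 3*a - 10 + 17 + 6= 13*a + 13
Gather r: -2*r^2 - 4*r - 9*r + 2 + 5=-2*r^2 - 13*r + 7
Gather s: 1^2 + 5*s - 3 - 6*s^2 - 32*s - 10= -6*s^2 - 27*s - 12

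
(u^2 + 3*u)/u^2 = (u + 3)/u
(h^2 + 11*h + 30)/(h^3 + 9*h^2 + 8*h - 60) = 1/(h - 2)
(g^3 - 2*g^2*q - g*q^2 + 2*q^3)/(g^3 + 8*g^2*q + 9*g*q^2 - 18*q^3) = (g^2 - g*q - 2*q^2)/(g^2 + 9*g*q + 18*q^2)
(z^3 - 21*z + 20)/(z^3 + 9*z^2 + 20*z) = (z^2 - 5*z + 4)/(z*(z + 4))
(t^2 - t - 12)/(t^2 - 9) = (t - 4)/(t - 3)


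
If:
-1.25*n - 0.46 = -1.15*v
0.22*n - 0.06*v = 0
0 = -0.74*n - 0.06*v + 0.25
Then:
No Solution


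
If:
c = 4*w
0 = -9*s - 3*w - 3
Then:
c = 4*w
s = -w/3 - 1/3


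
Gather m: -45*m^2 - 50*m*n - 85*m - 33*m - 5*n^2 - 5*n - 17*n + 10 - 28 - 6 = -45*m^2 + m*(-50*n - 118) - 5*n^2 - 22*n - 24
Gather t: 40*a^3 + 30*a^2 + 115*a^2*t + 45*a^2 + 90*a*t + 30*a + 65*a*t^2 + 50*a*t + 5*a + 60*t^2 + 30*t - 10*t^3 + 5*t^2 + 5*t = 40*a^3 + 75*a^2 + 35*a - 10*t^3 + t^2*(65*a + 65) + t*(115*a^2 + 140*a + 35)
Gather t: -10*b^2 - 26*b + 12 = -10*b^2 - 26*b + 12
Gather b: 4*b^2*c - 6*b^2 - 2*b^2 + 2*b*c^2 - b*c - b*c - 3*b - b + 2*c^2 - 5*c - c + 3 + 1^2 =b^2*(4*c - 8) + b*(2*c^2 - 2*c - 4) + 2*c^2 - 6*c + 4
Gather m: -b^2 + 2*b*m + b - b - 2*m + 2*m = -b^2 + 2*b*m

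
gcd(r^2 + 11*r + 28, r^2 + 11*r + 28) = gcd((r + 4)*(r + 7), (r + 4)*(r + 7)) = r^2 + 11*r + 28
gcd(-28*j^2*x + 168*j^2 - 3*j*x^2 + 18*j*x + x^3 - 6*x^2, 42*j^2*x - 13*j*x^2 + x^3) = -7*j + x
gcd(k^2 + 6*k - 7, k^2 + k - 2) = k - 1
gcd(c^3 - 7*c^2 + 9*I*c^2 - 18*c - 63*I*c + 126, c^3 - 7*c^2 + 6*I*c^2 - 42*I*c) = c^2 + c*(-7 + 6*I) - 42*I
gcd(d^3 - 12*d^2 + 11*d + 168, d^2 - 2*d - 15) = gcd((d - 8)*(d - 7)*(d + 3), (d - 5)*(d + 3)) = d + 3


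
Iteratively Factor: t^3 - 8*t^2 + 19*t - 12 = (t - 3)*(t^2 - 5*t + 4) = (t - 4)*(t - 3)*(t - 1)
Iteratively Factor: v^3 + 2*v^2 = (v)*(v^2 + 2*v) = v^2*(v + 2)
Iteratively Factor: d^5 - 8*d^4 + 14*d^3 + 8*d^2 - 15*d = (d - 5)*(d^4 - 3*d^3 - d^2 + 3*d) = d*(d - 5)*(d^3 - 3*d^2 - d + 3) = d*(d - 5)*(d - 1)*(d^2 - 2*d - 3) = d*(d - 5)*(d - 1)*(d + 1)*(d - 3)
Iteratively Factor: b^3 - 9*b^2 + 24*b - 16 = (b - 1)*(b^2 - 8*b + 16) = (b - 4)*(b - 1)*(b - 4)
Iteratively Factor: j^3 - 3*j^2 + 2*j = (j - 1)*(j^2 - 2*j) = j*(j - 1)*(j - 2)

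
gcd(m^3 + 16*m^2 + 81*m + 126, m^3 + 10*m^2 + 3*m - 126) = m^2 + 13*m + 42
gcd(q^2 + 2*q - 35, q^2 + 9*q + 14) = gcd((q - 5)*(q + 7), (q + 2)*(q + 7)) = q + 7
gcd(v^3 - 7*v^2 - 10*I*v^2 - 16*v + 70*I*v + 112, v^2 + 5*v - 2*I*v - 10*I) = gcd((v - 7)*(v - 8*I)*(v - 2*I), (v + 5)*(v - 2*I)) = v - 2*I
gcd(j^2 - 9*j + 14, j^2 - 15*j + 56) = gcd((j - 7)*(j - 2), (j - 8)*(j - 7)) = j - 7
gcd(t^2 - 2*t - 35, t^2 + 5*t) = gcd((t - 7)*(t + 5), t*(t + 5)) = t + 5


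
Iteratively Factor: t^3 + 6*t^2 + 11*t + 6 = (t + 1)*(t^2 + 5*t + 6) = (t + 1)*(t + 3)*(t + 2)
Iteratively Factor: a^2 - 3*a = (a - 3)*(a)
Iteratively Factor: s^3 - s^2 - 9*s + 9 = (s + 3)*(s^2 - 4*s + 3) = (s - 3)*(s + 3)*(s - 1)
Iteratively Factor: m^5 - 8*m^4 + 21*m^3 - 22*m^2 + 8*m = (m - 1)*(m^4 - 7*m^3 + 14*m^2 - 8*m) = (m - 1)^2*(m^3 - 6*m^2 + 8*m) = m*(m - 1)^2*(m^2 - 6*m + 8) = m*(m - 2)*(m - 1)^2*(m - 4)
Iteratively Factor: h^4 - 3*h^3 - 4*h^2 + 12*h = (h - 3)*(h^3 - 4*h) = (h - 3)*(h + 2)*(h^2 - 2*h) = (h - 3)*(h - 2)*(h + 2)*(h)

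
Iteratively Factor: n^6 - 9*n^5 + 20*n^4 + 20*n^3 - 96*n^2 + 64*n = (n - 4)*(n^5 - 5*n^4 + 20*n^2 - 16*n) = n*(n - 4)*(n^4 - 5*n^3 + 20*n - 16) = n*(n - 4)*(n + 2)*(n^3 - 7*n^2 + 14*n - 8) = n*(n - 4)^2*(n + 2)*(n^2 - 3*n + 2) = n*(n - 4)^2*(n - 1)*(n + 2)*(n - 2)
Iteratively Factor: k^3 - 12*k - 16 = (k - 4)*(k^2 + 4*k + 4) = (k - 4)*(k + 2)*(k + 2)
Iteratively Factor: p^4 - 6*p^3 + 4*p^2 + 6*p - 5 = (p - 1)*(p^3 - 5*p^2 - p + 5) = (p - 5)*(p - 1)*(p^2 - 1) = (p - 5)*(p - 1)*(p + 1)*(p - 1)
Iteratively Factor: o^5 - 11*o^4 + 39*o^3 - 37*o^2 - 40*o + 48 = (o - 4)*(o^4 - 7*o^3 + 11*o^2 + 7*o - 12) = (o - 4)*(o - 3)*(o^3 - 4*o^2 - o + 4) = (o - 4)*(o - 3)*(o + 1)*(o^2 - 5*o + 4) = (o - 4)*(o - 3)*(o - 1)*(o + 1)*(o - 4)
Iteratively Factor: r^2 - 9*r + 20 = (r - 5)*(r - 4)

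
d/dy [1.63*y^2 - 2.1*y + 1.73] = 3.26*y - 2.1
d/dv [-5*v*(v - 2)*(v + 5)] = -15*v^2 - 30*v + 50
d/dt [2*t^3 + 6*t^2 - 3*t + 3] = 6*t^2 + 12*t - 3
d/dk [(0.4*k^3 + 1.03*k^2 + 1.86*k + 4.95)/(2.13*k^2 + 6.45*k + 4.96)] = (0.852*k^4 + 5.16*k^3 + 8.6337*k^2 - 10.8694*k - 22.7019)/(4.5369*k^4 + 27.477*k^3 + 62.7321*k^2 + 63.984*k + 24.6016)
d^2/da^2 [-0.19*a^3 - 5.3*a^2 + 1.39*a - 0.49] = -1.14*a - 10.6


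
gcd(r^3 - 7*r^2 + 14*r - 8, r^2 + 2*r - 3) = r - 1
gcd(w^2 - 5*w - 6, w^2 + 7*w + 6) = w + 1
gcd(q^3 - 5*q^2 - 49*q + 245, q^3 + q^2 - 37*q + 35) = q^2 + 2*q - 35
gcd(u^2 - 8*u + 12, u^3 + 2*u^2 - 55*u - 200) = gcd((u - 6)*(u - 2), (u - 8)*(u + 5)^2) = 1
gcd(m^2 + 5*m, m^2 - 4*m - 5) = 1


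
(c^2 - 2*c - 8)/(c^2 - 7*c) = (c^2 - 2*c - 8)/(c*(c - 7))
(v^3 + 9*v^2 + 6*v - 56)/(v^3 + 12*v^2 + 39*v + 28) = (v - 2)/(v + 1)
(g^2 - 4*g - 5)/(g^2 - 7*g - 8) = (g - 5)/(g - 8)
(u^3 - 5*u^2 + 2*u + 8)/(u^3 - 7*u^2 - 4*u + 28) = (u^2 - 3*u - 4)/(u^2 - 5*u - 14)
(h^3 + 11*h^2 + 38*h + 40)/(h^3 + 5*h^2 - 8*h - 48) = (h^2 + 7*h + 10)/(h^2 + h - 12)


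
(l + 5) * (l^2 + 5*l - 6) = l^3 + 10*l^2 + 19*l - 30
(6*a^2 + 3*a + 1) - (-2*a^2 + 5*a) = 8*a^2 - 2*a + 1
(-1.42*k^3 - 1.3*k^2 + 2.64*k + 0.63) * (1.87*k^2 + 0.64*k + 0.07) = -2.6554*k^5 - 3.3398*k^4 + 4.0054*k^3 + 2.7767*k^2 + 0.588*k + 0.0441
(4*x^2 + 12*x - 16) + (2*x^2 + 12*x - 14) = 6*x^2 + 24*x - 30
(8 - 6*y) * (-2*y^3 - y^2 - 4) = 12*y^4 - 10*y^3 - 8*y^2 + 24*y - 32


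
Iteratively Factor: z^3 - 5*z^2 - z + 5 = (z - 1)*(z^2 - 4*z - 5) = (z - 5)*(z - 1)*(z + 1)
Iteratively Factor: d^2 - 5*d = (d)*(d - 5)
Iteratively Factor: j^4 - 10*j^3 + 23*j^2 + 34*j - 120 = (j - 5)*(j^3 - 5*j^2 - 2*j + 24) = (j - 5)*(j - 3)*(j^2 - 2*j - 8) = (j - 5)*(j - 3)*(j + 2)*(j - 4)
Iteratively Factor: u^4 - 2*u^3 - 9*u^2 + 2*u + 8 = (u + 1)*(u^3 - 3*u^2 - 6*u + 8) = (u - 1)*(u + 1)*(u^2 - 2*u - 8) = (u - 1)*(u + 1)*(u + 2)*(u - 4)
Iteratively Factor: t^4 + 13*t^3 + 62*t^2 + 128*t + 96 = (t + 4)*(t^3 + 9*t^2 + 26*t + 24) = (t + 2)*(t + 4)*(t^2 + 7*t + 12) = (t + 2)*(t + 3)*(t + 4)*(t + 4)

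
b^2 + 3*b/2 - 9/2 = (b - 3/2)*(b + 3)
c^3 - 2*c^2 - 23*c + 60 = (c - 4)*(c - 3)*(c + 5)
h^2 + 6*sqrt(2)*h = h*(h + 6*sqrt(2))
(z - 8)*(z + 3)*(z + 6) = z^3 + z^2 - 54*z - 144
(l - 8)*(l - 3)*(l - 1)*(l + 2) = l^4 - 10*l^3 + 11*l^2 + 46*l - 48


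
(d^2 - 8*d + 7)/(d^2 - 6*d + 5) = (d - 7)/(d - 5)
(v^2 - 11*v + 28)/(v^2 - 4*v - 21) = (v - 4)/(v + 3)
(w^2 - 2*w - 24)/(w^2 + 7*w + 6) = (w^2 - 2*w - 24)/(w^2 + 7*w + 6)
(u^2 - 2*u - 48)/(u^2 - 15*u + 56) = (u + 6)/(u - 7)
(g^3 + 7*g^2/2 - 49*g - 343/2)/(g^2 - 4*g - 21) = (2*g^2 + 21*g + 49)/(2*(g + 3))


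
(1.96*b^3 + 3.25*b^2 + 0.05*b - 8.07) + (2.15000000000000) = 1.96*b^3 + 3.25*b^2 + 0.05*b - 5.92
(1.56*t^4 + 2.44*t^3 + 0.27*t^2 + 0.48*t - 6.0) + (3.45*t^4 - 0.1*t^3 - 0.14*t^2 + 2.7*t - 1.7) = 5.01*t^4 + 2.34*t^3 + 0.13*t^2 + 3.18*t - 7.7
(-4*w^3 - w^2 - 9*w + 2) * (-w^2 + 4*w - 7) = 4*w^5 - 15*w^4 + 33*w^3 - 31*w^2 + 71*w - 14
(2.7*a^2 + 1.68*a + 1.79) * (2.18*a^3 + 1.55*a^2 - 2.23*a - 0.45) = 5.886*a^5 + 7.8474*a^4 + 0.485200000000001*a^3 - 2.1869*a^2 - 4.7477*a - 0.8055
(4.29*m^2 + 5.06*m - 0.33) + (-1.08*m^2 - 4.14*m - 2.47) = 3.21*m^2 + 0.92*m - 2.8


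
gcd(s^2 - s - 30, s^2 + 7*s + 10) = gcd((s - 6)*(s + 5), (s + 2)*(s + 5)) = s + 5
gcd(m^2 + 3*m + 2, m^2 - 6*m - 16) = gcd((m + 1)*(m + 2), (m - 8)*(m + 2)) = m + 2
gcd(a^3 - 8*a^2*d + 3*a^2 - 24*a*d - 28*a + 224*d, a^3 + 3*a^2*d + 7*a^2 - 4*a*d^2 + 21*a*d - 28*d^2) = a + 7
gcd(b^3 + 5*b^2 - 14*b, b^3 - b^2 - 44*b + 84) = b^2 + 5*b - 14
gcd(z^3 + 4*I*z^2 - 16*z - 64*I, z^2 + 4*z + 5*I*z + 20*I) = z + 4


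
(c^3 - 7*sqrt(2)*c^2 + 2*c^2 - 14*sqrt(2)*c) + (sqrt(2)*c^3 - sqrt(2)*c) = c^3 + sqrt(2)*c^3 - 7*sqrt(2)*c^2 + 2*c^2 - 15*sqrt(2)*c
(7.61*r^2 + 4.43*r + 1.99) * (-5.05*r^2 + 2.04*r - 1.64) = -38.4305*r^4 - 6.8471*r^3 - 13.4927*r^2 - 3.2056*r - 3.2636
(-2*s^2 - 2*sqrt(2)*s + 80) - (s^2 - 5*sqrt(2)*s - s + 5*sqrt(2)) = -3*s^2 + s + 3*sqrt(2)*s - 5*sqrt(2) + 80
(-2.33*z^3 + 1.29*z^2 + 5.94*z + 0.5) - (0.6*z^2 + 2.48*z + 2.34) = -2.33*z^3 + 0.69*z^2 + 3.46*z - 1.84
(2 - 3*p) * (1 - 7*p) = 21*p^2 - 17*p + 2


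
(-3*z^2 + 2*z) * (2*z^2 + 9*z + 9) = -6*z^4 - 23*z^3 - 9*z^2 + 18*z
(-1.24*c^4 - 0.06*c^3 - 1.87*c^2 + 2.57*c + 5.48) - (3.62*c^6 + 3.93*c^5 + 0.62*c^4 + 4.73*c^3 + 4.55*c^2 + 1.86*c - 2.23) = -3.62*c^6 - 3.93*c^5 - 1.86*c^4 - 4.79*c^3 - 6.42*c^2 + 0.71*c + 7.71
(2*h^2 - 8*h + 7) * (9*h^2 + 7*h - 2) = 18*h^4 - 58*h^3 + 3*h^2 + 65*h - 14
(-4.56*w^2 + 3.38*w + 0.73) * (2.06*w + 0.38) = -9.3936*w^3 + 5.23*w^2 + 2.7882*w + 0.2774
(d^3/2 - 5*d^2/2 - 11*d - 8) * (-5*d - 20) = -5*d^4/2 + 5*d^3/2 + 105*d^2 + 260*d + 160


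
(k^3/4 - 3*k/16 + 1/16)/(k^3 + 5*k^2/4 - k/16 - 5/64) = 4*(4*k^3 - 3*k + 1)/(64*k^3 + 80*k^2 - 4*k - 5)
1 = 1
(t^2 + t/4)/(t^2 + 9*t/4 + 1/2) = t/(t + 2)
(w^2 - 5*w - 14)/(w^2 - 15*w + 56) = (w + 2)/(w - 8)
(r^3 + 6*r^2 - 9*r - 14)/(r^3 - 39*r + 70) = (r + 1)/(r - 5)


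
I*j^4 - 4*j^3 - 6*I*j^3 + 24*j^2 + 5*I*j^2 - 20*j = j*(j - 5)*(j + 4*I)*(I*j - I)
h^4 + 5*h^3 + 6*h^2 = h^2*(h + 2)*(h + 3)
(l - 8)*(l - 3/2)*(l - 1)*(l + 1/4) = l^4 - 41*l^3/4 + 151*l^2/8 - 53*l/8 - 3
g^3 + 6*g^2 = g^2*(g + 6)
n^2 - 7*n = n*(n - 7)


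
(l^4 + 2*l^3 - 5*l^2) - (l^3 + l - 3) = l^4 + l^3 - 5*l^2 - l + 3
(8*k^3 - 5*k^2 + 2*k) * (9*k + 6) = 72*k^4 + 3*k^3 - 12*k^2 + 12*k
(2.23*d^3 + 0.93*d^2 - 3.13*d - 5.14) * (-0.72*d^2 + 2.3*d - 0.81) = -1.6056*d^5 + 4.4594*d^4 + 2.5863*d^3 - 4.2515*d^2 - 9.2867*d + 4.1634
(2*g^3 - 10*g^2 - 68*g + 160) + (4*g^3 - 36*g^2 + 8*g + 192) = 6*g^3 - 46*g^2 - 60*g + 352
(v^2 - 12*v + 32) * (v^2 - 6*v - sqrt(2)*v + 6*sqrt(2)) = v^4 - 18*v^3 - sqrt(2)*v^3 + 18*sqrt(2)*v^2 + 104*v^2 - 192*v - 104*sqrt(2)*v + 192*sqrt(2)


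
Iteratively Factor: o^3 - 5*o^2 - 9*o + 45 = (o + 3)*(o^2 - 8*o + 15) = (o - 3)*(o + 3)*(o - 5)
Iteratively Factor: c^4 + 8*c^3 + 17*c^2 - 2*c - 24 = (c + 4)*(c^3 + 4*c^2 + c - 6) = (c - 1)*(c + 4)*(c^2 + 5*c + 6) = (c - 1)*(c + 3)*(c + 4)*(c + 2)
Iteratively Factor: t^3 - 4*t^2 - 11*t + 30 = (t - 5)*(t^2 + t - 6) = (t - 5)*(t - 2)*(t + 3)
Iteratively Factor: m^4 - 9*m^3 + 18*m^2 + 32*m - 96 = (m - 4)*(m^3 - 5*m^2 - 2*m + 24) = (m - 4)*(m + 2)*(m^2 - 7*m + 12) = (m - 4)*(m - 3)*(m + 2)*(m - 4)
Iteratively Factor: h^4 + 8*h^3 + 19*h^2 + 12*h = (h)*(h^3 + 8*h^2 + 19*h + 12) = h*(h + 3)*(h^2 + 5*h + 4) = h*(h + 1)*(h + 3)*(h + 4)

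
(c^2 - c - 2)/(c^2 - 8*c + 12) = (c + 1)/(c - 6)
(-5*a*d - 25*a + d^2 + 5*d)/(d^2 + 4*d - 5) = (-5*a + d)/(d - 1)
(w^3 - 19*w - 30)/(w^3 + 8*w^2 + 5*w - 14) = (w^2 - 2*w - 15)/(w^2 + 6*w - 7)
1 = 1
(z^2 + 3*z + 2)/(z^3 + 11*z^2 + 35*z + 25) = (z + 2)/(z^2 + 10*z + 25)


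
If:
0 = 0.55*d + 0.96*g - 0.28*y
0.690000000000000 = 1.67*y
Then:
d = 0.210342950462711 - 1.74545454545455*g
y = 0.41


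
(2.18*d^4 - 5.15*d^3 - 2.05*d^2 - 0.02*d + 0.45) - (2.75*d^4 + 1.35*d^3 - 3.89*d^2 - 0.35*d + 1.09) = -0.57*d^4 - 6.5*d^3 + 1.84*d^2 + 0.33*d - 0.64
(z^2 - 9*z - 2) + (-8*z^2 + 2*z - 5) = -7*z^2 - 7*z - 7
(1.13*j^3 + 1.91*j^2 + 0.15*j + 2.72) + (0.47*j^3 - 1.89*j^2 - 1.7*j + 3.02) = 1.6*j^3 + 0.02*j^2 - 1.55*j + 5.74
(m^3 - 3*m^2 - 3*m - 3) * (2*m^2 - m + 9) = 2*m^5 - 7*m^4 + 6*m^3 - 30*m^2 - 24*m - 27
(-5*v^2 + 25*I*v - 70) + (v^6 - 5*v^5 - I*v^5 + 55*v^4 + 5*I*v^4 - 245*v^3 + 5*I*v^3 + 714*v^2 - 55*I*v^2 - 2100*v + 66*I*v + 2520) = v^6 - 5*v^5 - I*v^5 + 55*v^4 + 5*I*v^4 - 245*v^3 + 5*I*v^3 + 709*v^2 - 55*I*v^2 - 2100*v + 91*I*v + 2450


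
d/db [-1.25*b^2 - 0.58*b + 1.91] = -2.5*b - 0.58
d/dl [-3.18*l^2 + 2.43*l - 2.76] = 2.43 - 6.36*l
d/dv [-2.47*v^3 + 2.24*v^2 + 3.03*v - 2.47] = -7.41*v^2 + 4.48*v + 3.03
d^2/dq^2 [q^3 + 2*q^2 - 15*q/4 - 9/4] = 6*q + 4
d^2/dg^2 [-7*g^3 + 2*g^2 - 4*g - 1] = 4 - 42*g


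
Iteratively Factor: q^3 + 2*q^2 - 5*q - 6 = (q + 1)*(q^2 + q - 6) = (q + 1)*(q + 3)*(q - 2)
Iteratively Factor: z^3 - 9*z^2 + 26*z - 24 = (z - 3)*(z^2 - 6*z + 8) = (z - 3)*(z - 2)*(z - 4)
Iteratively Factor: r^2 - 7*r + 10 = (r - 5)*(r - 2)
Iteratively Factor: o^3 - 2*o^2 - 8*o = (o)*(o^2 - 2*o - 8) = o*(o - 4)*(o + 2)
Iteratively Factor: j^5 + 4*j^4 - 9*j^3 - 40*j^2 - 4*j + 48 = (j + 4)*(j^4 - 9*j^2 - 4*j + 12) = (j + 2)*(j + 4)*(j^3 - 2*j^2 - 5*j + 6) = (j - 1)*(j + 2)*(j + 4)*(j^2 - j - 6) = (j - 1)*(j + 2)^2*(j + 4)*(j - 3)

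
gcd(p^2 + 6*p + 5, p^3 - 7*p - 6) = p + 1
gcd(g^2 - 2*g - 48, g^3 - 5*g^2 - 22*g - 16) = g - 8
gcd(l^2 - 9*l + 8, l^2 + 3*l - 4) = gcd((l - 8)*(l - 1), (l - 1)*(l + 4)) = l - 1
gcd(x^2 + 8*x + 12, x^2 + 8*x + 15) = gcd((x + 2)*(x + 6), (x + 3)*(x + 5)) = 1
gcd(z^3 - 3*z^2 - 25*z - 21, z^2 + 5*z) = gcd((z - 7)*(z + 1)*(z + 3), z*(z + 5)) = 1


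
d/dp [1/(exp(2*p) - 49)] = -2*exp(2*p)/(exp(2*p) - 49)^2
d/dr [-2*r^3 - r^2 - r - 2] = -6*r^2 - 2*r - 1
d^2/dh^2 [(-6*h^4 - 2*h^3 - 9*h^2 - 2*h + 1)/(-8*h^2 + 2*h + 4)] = (96*h^6 - 72*h^5 - 126*h^4 + 182*h^3 + 324*h^2 + 84*h + 23)/(64*h^6 - 48*h^5 - 84*h^4 + 47*h^3 + 42*h^2 - 12*h - 8)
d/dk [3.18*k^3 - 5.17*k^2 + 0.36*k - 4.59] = 9.54*k^2 - 10.34*k + 0.36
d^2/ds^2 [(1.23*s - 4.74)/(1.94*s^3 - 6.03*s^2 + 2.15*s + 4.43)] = (27.775368*s^5 - 300.406284*s^4 + 966.378642*s^3 - 1279.577628*s^2 + 810.27063*s - 320.489862)/(7.301384*s^9 - 68.083524*s^8 + 235.895658*s^7 - 320.144763*s^6 - 49.507401*s^5 + 510.480516*s^4 - 220.441117*s^3 - 293.581416*s^2 + 126.580605*s + 86.938307)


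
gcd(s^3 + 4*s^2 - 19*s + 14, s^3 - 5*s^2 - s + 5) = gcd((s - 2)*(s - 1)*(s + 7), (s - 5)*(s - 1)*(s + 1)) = s - 1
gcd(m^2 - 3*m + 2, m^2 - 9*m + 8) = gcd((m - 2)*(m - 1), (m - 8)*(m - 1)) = m - 1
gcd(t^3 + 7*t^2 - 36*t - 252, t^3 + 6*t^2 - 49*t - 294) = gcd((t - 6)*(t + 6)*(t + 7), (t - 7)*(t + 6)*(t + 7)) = t^2 + 13*t + 42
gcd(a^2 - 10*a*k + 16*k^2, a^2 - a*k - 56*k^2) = a - 8*k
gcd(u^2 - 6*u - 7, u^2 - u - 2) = u + 1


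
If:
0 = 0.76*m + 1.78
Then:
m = -2.34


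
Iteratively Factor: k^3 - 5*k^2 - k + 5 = (k + 1)*(k^2 - 6*k + 5) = (k - 5)*(k + 1)*(k - 1)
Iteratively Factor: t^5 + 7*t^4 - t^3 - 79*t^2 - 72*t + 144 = (t + 3)*(t^4 + 4*t^3 - 13*t^2 - 40*t + 48) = (t - 3)*(t + 3)*(t^3 + 7*t^2 + 8*t - 16) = (t - 3)*(t + 3)*(t + 4)*(t^2 + 3*t - 4) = (t - 3)*(t - 1)*(t + 3)*(t + 4)*(t + 4)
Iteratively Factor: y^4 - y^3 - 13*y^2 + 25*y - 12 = (y - 1)*(y^3 - 13*y + 12) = (y - 1)^2*(y^2 + y - 12) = (y - 1)^2*(y + 4)*(y - 3)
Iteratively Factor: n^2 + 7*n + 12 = (n + 4)*(n + 3)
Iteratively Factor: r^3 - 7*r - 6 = (r - 3)*(r^2 + 3*r + 2) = (r - 3)*(r + 2)*(r + 1)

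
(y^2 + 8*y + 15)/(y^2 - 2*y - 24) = (y^2 + 8*y + 15)/(y^2 - 2*y - 24)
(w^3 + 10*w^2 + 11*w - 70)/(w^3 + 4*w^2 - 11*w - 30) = (w^2 + 5*w - 14)/(w^2 - w - 6)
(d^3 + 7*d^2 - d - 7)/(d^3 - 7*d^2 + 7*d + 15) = (d^2 + 6*d - 7)/(d^2 - 8*d + 15)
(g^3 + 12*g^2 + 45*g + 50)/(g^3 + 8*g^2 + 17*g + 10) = (g + 5)/(g + 1)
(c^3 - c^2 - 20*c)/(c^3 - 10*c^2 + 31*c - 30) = c*(c + 4)/(c^2 - 5*c + 6)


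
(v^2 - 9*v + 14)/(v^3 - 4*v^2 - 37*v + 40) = (v^2 - 9*v + 14)/(v^3 - 4*v^2 - 37*v + 40)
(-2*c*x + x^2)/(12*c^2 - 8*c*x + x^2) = x/(-6*c + x)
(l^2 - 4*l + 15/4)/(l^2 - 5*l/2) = (l - 3/2)/l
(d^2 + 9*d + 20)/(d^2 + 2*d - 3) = (d^2 + 9*d + 20)/(d^2 + 2*d - 3)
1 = 1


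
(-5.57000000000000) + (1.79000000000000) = -3.78000000000000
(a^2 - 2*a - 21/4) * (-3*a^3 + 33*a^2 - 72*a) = -3*a^5 + 39*a^4 - 489*a^3/4 - 117*a^2/4 + 378*a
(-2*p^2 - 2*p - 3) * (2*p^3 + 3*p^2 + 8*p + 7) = -4*p^5 - 10*p^4 - 28*p^3 - 39*p^2 - 38*p - 21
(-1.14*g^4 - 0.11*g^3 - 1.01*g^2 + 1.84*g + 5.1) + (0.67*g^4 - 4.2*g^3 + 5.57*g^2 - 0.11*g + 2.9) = -0.47*g^4 - 4.31*g^3 + 4.56*g^2 + 1.73*g + 8.0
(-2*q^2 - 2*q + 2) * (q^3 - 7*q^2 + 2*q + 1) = -2*q^5 + 12*q^4 + 12*q^3 - 20*q^2 + 2*q + 2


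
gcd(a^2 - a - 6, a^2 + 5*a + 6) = a + 2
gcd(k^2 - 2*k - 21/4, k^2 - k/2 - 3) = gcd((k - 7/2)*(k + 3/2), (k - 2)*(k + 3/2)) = k + 3/2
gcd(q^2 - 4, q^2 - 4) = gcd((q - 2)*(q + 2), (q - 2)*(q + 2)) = q^2 - 4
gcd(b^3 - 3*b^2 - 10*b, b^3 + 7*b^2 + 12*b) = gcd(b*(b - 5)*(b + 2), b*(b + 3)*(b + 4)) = b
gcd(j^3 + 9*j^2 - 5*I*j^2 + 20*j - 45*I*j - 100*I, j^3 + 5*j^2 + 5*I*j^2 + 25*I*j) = j + 5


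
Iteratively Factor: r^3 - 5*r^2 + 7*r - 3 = (r - 1)*(r^2 - 4*r + 3) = (r - 3)*(r - 1)*(r - 1)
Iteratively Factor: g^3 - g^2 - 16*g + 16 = (g - 4)*(g^2 + 3*g - 4) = (g - 4)*(g + 4)*(g - 1)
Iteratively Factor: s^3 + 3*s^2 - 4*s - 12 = (s + 3)*(s^2 - 4) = (s + 2)*(s + 3)*(s - 2)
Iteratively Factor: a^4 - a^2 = (a)*(a^3 - a) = a^2*(a^2 - 1) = a^2*(a - 1)*(a + 1)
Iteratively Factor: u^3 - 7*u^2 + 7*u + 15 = (u - 3)*(u^2 - 4*u - 5) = (u - 3)*(u + 1)*(u - 5)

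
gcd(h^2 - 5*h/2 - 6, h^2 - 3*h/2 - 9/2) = h + 3/2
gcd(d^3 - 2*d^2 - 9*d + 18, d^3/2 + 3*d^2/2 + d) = 1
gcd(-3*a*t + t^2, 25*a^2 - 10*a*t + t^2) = 1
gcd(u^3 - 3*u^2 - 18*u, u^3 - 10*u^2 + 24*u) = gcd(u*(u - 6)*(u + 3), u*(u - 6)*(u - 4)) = u^2 - 6*u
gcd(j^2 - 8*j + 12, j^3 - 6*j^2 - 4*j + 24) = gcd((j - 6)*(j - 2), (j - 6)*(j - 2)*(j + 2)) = j^2 - 8*j + 12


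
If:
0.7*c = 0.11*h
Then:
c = 0.157142857142857*h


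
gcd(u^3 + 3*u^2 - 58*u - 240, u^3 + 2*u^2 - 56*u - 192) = u^2 - 2*u - 48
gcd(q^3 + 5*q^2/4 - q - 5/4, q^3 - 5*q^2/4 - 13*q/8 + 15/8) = q^2 + q/4 - 5/4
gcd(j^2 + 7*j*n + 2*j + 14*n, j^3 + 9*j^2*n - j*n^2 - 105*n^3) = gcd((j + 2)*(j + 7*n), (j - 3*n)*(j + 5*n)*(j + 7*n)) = j + 7*n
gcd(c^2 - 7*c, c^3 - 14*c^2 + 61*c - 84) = c - 7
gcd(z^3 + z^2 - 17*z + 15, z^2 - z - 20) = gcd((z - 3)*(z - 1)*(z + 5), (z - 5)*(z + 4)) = 1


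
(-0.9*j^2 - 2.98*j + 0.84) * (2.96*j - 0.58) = -2.664*j^3 - 8.2988*j^2 + 4.2148*j - 0.4872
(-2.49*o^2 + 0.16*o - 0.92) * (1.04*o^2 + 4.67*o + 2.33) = -2.5896*o^4 - 11.4619*o^3 - 6.0113*o^2 - 3.9236*o - 2.1436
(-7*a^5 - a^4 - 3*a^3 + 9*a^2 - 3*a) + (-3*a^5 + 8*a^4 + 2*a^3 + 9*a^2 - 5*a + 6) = -10*a^5 + 7*a^4 - a^3 + 18*a^2 - 8*a + 6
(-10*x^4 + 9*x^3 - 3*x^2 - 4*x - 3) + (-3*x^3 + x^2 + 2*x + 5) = -10*x^4 + 6*x^3 - 2*x^2 - 2*x + 2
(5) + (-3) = 2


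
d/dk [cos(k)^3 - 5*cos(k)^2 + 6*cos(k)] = (-3*cos(k)^2 + 10*cos(k) - 6)*sin(k)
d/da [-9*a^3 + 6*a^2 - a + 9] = -27*a^2 + 12*a - 1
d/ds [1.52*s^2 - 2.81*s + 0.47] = 3.04*s - 2.81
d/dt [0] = 0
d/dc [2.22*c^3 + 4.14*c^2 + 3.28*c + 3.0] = 6.66*c^2 + 8.28*c + 3.28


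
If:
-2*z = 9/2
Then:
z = -9/4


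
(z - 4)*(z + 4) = z^2 - 16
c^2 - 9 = (c - 3)*(c + 3)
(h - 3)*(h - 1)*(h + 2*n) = h^3 + 2*h^2*n - 4*h^2 - 8*h*n + 3*h + 6*n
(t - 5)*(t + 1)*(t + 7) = t^3 + 3*t^2 - 33*t - 35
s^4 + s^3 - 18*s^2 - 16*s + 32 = (s - 4)*(s - 1)*(s + 2)*(s + 4)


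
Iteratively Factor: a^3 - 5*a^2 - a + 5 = (a + 1)*(a^2 - 6*a + 5) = (a - 1)*(a + 1)*(a - 5)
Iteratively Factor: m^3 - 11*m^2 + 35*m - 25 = (m - 5)*(m^2 - 6*m + 5) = (m - 5)*(m - 1)*(m - 5)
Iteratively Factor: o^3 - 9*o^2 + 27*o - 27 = (o - 3)*(o^2 - 6*o + 9) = (o - 3)^2*(o - 3)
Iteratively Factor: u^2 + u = (u + 1)*(u)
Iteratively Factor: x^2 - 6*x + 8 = (x - 2)*(x - 4)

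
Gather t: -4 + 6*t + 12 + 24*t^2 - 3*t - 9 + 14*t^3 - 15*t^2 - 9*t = 14*t^3 + 9*t^2 - 6*t - 1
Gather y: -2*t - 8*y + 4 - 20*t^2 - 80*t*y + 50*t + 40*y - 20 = -20*t^2 + 48*t + y*(32 - 80*t) - 16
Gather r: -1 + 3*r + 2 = 3*r + 1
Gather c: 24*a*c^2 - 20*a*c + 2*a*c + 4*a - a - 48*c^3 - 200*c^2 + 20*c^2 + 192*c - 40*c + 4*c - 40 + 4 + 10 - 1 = 3*a - 48*c^3 + c^2*(24*a - 180) + c*(156 - 18*a) - 27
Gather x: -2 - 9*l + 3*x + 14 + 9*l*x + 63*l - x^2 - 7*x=54*l - x^2 + x*(9*l - 4) + 12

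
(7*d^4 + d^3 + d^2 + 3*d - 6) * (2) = 14*d^4 + 2*d^3 + 2*d^2 + 6*d - 12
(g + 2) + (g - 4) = 2*g - 2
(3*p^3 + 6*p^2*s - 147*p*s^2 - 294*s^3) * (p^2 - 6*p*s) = 3*p^5 - 12*p^4*s - 183*p^3*s^2 + 588*p^2*s^3 + 1764*p*s^4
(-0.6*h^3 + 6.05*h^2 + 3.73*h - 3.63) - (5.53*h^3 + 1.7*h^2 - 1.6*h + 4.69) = -6.13*h^3 + 4.35*h^2 + 5.33*h - 8.32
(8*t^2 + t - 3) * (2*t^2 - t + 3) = 16*t^4 - 6*t^3 + 17*t^2 + 6*t - 9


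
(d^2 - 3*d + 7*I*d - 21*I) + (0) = d^2 - 3*d + 7*I*d - 21*I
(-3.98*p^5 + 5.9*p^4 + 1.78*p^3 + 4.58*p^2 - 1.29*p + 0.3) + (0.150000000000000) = -3.98*p^5 + 5.9*p^4 + 1.78*p^3 + 4.58*p^2 - 1.29*p + 0.45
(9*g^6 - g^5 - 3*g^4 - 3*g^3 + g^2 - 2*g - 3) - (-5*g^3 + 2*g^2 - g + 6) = 9*g^6 - g^5 - 3*g^4 + 2*g^3 - g^2 - g - 9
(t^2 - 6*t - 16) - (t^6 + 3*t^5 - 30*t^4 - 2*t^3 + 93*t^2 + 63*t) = -t^6 - 3*t^5 + 30*t^4 + 2*t^3 - 92*t^2 - 69*t - 16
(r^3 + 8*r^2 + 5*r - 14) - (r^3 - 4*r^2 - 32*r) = 12*r^2 + 37*r - 14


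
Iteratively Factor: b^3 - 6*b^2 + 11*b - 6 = (b - 1)*(b^2 - 5*b + 6) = (b - 3)*(b - 1)*(b - 2)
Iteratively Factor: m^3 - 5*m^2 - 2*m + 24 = (m - 3)*(m^2 - 2*m - 8) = (m - 3)*(m + 2)*(m - 4)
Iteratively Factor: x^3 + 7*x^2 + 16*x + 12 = (x + 2)*(x^2 + 5*x + 6) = (x + 2)*(x + 3)*(x + 2)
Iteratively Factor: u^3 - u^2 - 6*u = (u + 2)*(u^2 - 3*u) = (u - 3)*(u + 2)*(u)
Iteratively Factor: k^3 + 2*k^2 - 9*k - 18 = (k + 2)*(k^2 - 9) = (k + 2)*(k + 3)*(k - 3)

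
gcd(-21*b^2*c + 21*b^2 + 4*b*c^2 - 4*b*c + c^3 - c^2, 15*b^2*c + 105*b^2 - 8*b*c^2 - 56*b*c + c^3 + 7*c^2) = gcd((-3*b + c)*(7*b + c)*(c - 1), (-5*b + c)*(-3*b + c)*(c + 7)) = 3*b - c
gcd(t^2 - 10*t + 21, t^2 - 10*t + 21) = t^2 - 10*t + 21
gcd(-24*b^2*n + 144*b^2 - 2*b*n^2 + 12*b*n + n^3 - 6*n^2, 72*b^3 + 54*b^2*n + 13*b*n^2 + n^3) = 4*b + n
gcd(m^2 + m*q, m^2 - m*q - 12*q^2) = 1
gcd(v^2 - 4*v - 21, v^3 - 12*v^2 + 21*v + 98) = v - 7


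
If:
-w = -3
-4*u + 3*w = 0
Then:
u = 9/4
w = 3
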